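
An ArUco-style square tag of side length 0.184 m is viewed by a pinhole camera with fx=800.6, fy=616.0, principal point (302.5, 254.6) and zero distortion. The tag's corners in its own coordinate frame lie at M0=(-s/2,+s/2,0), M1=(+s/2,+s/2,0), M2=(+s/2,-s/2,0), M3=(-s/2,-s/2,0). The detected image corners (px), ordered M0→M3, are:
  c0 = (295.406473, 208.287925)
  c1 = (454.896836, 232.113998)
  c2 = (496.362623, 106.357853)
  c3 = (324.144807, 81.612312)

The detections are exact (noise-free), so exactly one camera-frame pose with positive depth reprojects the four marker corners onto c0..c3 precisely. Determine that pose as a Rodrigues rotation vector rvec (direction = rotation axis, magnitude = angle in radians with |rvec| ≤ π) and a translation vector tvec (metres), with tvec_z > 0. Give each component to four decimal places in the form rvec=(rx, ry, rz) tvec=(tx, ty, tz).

Intrinsics K: fx=800.6, fy=616.0, cx=302.5, cy=254.6
Marker side s = 0.184 m; corners in marker frame (Z=0):
  M0 = (-0.0920, +0.0920, 0)
  M1 = (+0.0920, +0.0920, 0)
  M2 = (+0.0920, -0.0920, 0)
  M3 = (-0.0920, -0.0920, 0)
Detected image corners:
  c0 = (295.406473, 208.287925) px
  c1 = (454.896836, 232.113998) px
  c2 = (496.362623, 106.357853) px
  c3 = (324.144807, 81.612312) px
Planar DLT: solve 8×8 A·h = b for H (H[2,2]=1):
  H  [+884.73900 -30.11445 +391.74457]
  H  [+125.75717 +750.18305 +159.42279]
  H  [-0.03907 +0.40879 +1.00000]
B = K⁻¹H; ‖b₁‖=1.141987, ‖b₂‖=1.141987; λ = 2/(‖b₁‖+‖b₂‖) = 0.875667, sign → tz>0 ⇒ λ=+0.875667
r₁ = λ·B[:,0] = (+0.98062,+0.19291,-0.03421); r₂ = λ·B[:,1] = (-0.16819,+0.91846,+0.35796)
r₃ = r₁×r₂ = (+0.10047,-0.34527,+0.93311); SVD([r₁ r₂ r₃]) → R = UVᵀ:
  R  [+0.98062 -0.16819 +0.10047]
  R  [+0.19291 +0.91846 -0.34527]
  R  [-0.03421 +0.35796 +0.93311]
t = (+0.09761, -0.13530, +0.87567) m
tr R = 2.832191; θ = arccos((tr R − 1)/2) = 0.412565 rad = 23.638°
axis k = ((R−Rᵀ)₃₂, (R−Rᵀ)₁₃, (R−Rᵀ)₂₁) / (2 sinθ) = (+0.876943, +0.167949, +0.450293)
rvec = θ·k = (+0.361796, +0.069290, +0.185775)

rvec=(0.3618, 0.0693, 0.1858) tvec=(0.0976, -0.1353, 0.8757)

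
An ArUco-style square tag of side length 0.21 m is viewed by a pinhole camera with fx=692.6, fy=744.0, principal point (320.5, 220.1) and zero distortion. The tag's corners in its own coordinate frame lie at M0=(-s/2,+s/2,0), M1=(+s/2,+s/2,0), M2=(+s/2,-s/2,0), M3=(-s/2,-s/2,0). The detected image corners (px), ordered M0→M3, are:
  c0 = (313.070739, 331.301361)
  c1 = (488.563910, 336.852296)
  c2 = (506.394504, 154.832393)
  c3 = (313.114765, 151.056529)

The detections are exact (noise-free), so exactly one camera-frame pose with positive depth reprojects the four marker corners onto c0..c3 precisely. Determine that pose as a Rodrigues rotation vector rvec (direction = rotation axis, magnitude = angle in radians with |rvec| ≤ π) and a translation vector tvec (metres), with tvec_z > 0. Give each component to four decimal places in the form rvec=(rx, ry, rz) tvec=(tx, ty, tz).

Intrinsics K: fx=692.6, fy=744.0, cx=320.5, cy=220.1
Marker side s = 0.21 m; corners in marker frame (Z=0):
  M0 = (-0.1050, +0.1050, 0)
  M1 = (+0.1050, +0.1050, 0)
  M2 = (+0.1050, -0.1050, 0)
  M3 = (-0.1050, -0.1050, 0)
Detected image corners:
  c0 = (313.070739, 331.301361) px
  c1 = (488.563910, 336.852296) px
  c2 = (506.394504, 154.832393) px
  c3 = (313.114765, 151.056529) px
Planar DLT: solve 8×8 A·h = b for H (H[2,2]=1):
  H  [+852.32419 +142.72170 +404.50626]
  H  [+8.18350 +973.67628 +247.83758]
  H  [-0.05842 +0.45652 +1.00000]
B = K⁻¹H; ‖b₁‖=1.259323, ‖b₂‖=1.259323; λ = 2/(‖b₁‖+‖b₂‖) = 0.794078, sign → tz>0 ⇒ λ=+0.794078
r₁ = λ·B[:,0] = (+0.99867,+0.02246,-0.04639); r₂ = λ·B[:,1] = (-0.00412,+0.93197,+0.36251)
r₃ = r₁×r₂ = (+0.05137,-0.36184,+0.93082); SVD([r₁ r₂ r₃]) → R = UVᵀ:
  R  [+0.99867 -0.00412 +0.05137]
  R  [+0.02246 +0.93197 -0.36184]
  R  [-0.04639 +0.36251 +0.93082]
t = (+0.09631, +0.02960, +0.79408) m
tr R = 2.861465; θ = arccos((tr R − 1)/2) = 0.374385 rad = 21.451°
axis k = ((R−Rᵀ)₃₂, (R−Rᵀ)₁₃, (R−Rᵀ)₂₁) / (2 sinθ) = (+0.990360, +0.133668, +0.036337)
rvec = θ·k = (+0.370776, +0.050043, +0.013604)

rvec=(0.3708, 0.0500, 0.0136) tvec=(0.0963, 0.0296, 0.7941)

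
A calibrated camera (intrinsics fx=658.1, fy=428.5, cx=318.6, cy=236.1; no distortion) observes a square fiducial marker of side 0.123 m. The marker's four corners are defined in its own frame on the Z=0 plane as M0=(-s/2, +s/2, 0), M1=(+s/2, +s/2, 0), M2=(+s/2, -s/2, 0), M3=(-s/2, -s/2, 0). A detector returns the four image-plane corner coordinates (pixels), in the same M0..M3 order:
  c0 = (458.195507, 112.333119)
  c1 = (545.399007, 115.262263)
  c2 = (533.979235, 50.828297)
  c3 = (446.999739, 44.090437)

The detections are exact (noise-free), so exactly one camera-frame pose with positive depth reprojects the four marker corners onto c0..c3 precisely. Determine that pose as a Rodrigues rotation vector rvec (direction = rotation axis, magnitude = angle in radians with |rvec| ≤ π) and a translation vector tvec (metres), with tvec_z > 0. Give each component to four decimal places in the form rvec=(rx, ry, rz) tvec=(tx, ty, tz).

rvec=(-0.0798, -0.3711, -0.0780) tvec=(0.2097, -0.2803, 0.7719)

Intrinsics K: fx=658.1, fy=428.5, cx=318.6, cy=236.1
Marker side s = 0.123 m; corners in marker frame (Z=0):
  M0 = (-0.0615, +0.0615, 0)
  M1 = (+0.0615, +0.0615, 0)
  M2 = (+0.0615, -0.0615, 0)
  M3 = (-0.0615, -0.0615, 0)
Detected image corners:
  c0 = (458.195507, 112.333119) px
  c1 = (545.399007, 115.262263) px
  c2 = (533.979235, 50.828297) px
  c3 = (446.999739, 44.090437) px
Planar DLT: solve 8×8 A·h = b for H (H[2,2]=1):
  H  [+942.61935 +51.12956 +497.38087]
  H  [+77.49408 +532.25050 +80.53092]
  H  [+0.47277 -0.08229 +1.00000]
B = K⁻¹H; ‖b₁‖=1.295439, ‖b₂‖=1.295439; λ = 2/(‖b₁‖+‖b₂‖) = 0.771939, sign → tz>0 ⇒ λ=+0.771939
r₁ = λ·B[:,0] = (+0.92899,-0.06148,+0.36495); r₂ = λ·B[:,1] = (+0.09073,+0.99385,-0.06353)
r₃ = r₁×r₂ = (-0.35880,+0.09213,+0.92886); SVD([r₁ r₂ r₃]) → R = UVᵀ:
  R  [+0.92899 +0.09073 -0.35880]
  R  [-0.06148 +0.99385 +0.09213]
  R  [+0.36495 -0.06353 +0.92886]
t = (+0.20971, -0.28026, +0.77194) m
tr R = 2.851698; θ = arccos((tr R − 1)/2) = 0.387520 rad = 22.203°
axis k = ((R−Rᵀ)₃₂, (R−Rᵀ)₁₃, (R−Rᵀ)₂₁) / (2 sinθ) = (-0.205950, -0.957615, -0.201392)
rvec = θ·k = (-0.079810, -0.371095, -0.078043)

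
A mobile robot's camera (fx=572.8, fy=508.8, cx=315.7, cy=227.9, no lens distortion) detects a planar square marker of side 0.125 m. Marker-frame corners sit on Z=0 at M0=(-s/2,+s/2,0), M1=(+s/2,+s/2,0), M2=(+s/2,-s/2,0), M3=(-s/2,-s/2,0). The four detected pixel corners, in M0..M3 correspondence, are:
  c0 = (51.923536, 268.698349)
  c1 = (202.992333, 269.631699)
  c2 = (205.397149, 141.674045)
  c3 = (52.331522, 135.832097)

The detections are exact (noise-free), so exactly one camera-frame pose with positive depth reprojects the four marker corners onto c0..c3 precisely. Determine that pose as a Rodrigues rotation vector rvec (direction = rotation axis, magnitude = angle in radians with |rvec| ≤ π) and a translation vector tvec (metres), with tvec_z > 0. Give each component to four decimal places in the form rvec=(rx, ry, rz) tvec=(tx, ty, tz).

rvec=(0.0545, -0.1456, 0.0231) tvec=(-0.1586, -0.0225, 0.4882)

Intrinsics K: fx=572.8, fy=508.8, cx=315.7, cy=227.9
Marker side s = 0.125 m; corners in marker frame (Z=0):
  M0 = (-0.0625, +0.0625, 0)
  M1 = (+0.0625, +0.0625, 0)
  M2 = (+0.0625, -0.0625, 0)
  M3 = (-0.0625, -0.0625, 0)
Detected image corners:
  c0 = (51.923536, 268.698349) px
  c1 = (202.992333, 269.631699) px
  c2 = (205.397149, 141.674045) px
  c3 = (52.331522, 135.832097) px
Planar DLT: solve 8×8 A·h = b for H (H[2,2]=1):
  H  [+1254.71599 +2.41677 +129.57401]
  H  [+87.81251 +1064.91813 +204.42999]
  H  [+0.29831 +0.10781 +1.00000]
B = K⁻¹H; ‖b₁‖=2.048294, ‖b₂‖=2.048294; λ = 2/(‖b₁‖+‖b₂‖) = 0.488211, sign → tz>0 ⇒ λ=+0.488211
r₁ = λ·B[:,0] = (+0.98915,+0.01902,+0.14564); r₂ = λ·B[:,1] = (-0.02695,+0.99825,+0.05263)
r₃ = r₁×r₂ = (-0.14438,-0.05599,+0.98794); SVD([r₁ r₂ r₃]) → R = UVᵀ:
  R  [+0.98915 -0.02695 -0.14438]
  R  [+0.01902 +0.99825 -0.05599]
  R  [+0.14564 +0.05263 +0.98794]
t = (-0.15864, -0.02252, +0.48821) m
tr R = 2.975342; θ = arccos((tr R − 1)/2) = 0.157192 rad = 9.006°
axis k = ((R−Rᵀ)₃₂, (R−Rᵀ)₁₃, (R−Rᵀ)₂₁) / (2 sinθ) = (+0.346932, -0.926324, +0.146839)
rvec = θ·k = (+0.054535, -0.145610, +0.023082)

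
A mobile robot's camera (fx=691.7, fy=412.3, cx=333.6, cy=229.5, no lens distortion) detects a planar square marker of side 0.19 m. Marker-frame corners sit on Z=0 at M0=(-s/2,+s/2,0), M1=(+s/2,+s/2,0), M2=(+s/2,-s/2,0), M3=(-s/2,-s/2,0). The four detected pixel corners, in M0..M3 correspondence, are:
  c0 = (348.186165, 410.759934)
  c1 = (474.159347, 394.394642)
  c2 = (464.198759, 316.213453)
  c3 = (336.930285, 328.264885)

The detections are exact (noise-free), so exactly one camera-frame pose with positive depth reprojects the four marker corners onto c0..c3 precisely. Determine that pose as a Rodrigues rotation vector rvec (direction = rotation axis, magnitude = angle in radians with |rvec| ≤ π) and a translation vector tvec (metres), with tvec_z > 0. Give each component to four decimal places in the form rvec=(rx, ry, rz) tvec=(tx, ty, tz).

rvec=(0.0171, -0.2821, -0.0842) tvec=(0.1031, 0.3103, 0.9632)

Intrinsics K: fx=691.7, fy=412.3, cx=333.6, cy=229.5
Marker side s = 0.19 m; corners in marker frame (Z=0):
  M0 = (-0.0950, +0.0950, 0)
  M1 = (+0.0950, +0.0950, 0)
  M2 = (+0.0950, -0.0950, 0)
  M3 = (-0.0950, -0.0950, 0)
Detected image corners:
  c0 = (348.186165, 410.759934) px
  c1 = (474.159347, 394.394642) px
  c2 = (464.198759, 316.213453) px
  c3 = (336.930285, 328.264885) px
Planar DLT: solve 8×8 A·h = b for H (H[2,2]=1):
  H  [+783.25272 +67.80321 +407.61500]
  H  [+29.51313 +433.29360 +362.32737]
  H  [+0.28787 +0.02972 +1.00000]
B = K⁻¹H; ‖b₁‖=1.038179, ‖b₂‖=1.038179; λ = 2/(‖b₁‖+‖b₂‖) = 0.963225, sign → tz>0 ⇒ λ=+0.963225
r₁ = λ·B[:,0] = (+0.95699,-0.08540,+0.27728); r₂ = λ·B[:,1] = (+0.08061,+0.99633,+0.02863)
r₃ = r₁×r₂ = (-0.27871,-0.00505,+0.96036); SVD([r₁ r₂ r₃]) → R = UVᵀ:
  R  [+0.95699 +0.08061 -0.27871]
  R  [-0.08540 +0.99633 -0.00505]
  R  [+0.27728 +0.02863 +0.96036]
t = (+0.10307, +0.31031, +0.96322) m
tr R = 2.913682; θ = arccos((tr R − 1)/2) = 0.294866 rad = 16.895°
axis k = ((R−Rᵀ)₃₂, (R−Rᵀ)₁₃, (R−Rᵀ)₂₁) / (2 sinθ) = (+0.057940, -0.956591, -0.285616)
rvec = θ·k = (+0.017085, -0.282066, -0.084218)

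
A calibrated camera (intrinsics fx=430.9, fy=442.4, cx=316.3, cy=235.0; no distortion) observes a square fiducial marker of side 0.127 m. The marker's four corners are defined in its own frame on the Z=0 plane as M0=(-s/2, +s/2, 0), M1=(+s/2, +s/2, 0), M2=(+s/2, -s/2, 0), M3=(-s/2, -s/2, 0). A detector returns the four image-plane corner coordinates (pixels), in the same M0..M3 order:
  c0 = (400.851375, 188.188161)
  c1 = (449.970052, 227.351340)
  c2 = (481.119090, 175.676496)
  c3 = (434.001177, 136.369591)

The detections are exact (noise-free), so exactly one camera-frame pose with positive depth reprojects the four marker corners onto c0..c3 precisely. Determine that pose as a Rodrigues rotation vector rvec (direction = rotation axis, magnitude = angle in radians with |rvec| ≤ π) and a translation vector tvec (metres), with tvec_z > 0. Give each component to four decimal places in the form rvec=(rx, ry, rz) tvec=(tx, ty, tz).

rvec=(-0.1265, -0.2057, 0.6115) tvec=(0.2503, -0.1033, 0.8584)

Intrinsics K: fx=430.9, fy=442.4, cx=316.3, cy=235.0
Marker side s = 0.127 m; corners in marker frame (Z=0):
  M0 = (-0.0635, +0.0635, 0)
  M1 = (+0.0635, +0.0635, 0)
  M2 = (+0.0635, -0.0635, 0)
  M3 = (-0.0635, -0.0635, 0)
Detected image corners:
  c0 = (400.851375, 188.188161) px
  c1 = (449.970052, 227.351340) px
  c2 = (481.119090, 175.676496) px
  c3 = (434.001177, 136.369591) px
Planar DLT: solve 8×8 A·h = b for H (H[2,2]=1):
  H  [+457.93278 -344.71443 +441.97125]
  H  [+341.55638 +369.68349 +181.77863]
  H  [+0.17929 -0.20762 +1.00000]
B = K⁻¹H; ‖b₁‖=1.165003, ‖b₂‖=1.165003; λ = 2/(‖b₁‖+‖b₂‖) = 0.858367, sign → tz>0 ⇒ λ=+0.858367
r₁ = λ·B[:,0] = (+0.79925,+0.58096,+0.15389); r₂ = λ·B[:,1] = (-0.55587,+0.81194,-0.17821)
r₃ = r₁×r₂ = (-0.22849,+0.05689,+0.97188); SVD([r₁ r₂ r₃]) → R = UVᵀ:
  R  [+0.79925 -0.55587 -0.22849]
  R  [+0.58096 +0.81194 +0.05689]
  R  [+0.15389 -0.17821 +0.97188]
t = (+0.25034, -0.10326, +0.85837) m
tr R = 2.583079; θ = arccos((tr R − 1)/2) = 0.657472 rad = 37.670°
axis k = ((R−Rᵀ)₃₂, (R−Rᵀ)₁₃, (R−Rᵀ)₂₁) / (2 sinθ) = (-0.192353, -0.312852, +0.930120)
rvec = θ·k = (-0.126466, -0.205692, +0.611528)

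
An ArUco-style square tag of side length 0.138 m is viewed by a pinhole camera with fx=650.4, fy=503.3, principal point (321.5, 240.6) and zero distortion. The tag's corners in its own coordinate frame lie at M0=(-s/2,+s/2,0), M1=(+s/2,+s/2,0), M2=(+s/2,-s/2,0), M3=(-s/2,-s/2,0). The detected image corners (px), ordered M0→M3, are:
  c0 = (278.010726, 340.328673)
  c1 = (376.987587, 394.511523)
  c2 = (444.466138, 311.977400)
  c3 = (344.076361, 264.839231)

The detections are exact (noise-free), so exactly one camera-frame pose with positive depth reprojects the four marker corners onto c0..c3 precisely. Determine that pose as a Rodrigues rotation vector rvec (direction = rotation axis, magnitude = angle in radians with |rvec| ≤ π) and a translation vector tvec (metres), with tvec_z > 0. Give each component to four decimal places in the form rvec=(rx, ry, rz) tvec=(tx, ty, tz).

Intrinsics K: fx=650.4, fy=503.3, cx=321.5, cy=240.6
Marker side s = 0.138 m; corners in marker frame (Z=0):
  M0 = (-0.0690, +0.0690, 0)
  M1 = (+0.0690, +0.0690, 0)
  M2 = (+0.0690, -0.0690, 0)
  M3 = (-0.0690, -0.0690, 0)
Detected image corners:
  c0 = (278.010726, 340.328673) px
  c1 = (376.987587, 394.511523) px
  c2 = (444.466138, 311.977400) px
  c3 = (344.076361, 264.839231) px
Planar DLT: solve 8×8 A·h = b for H (H[2,2]=1):
  H  [+542.68922 -567.00737 +359.70431]
  H  [+203.38413 +495.95739 +326.41433]
  H  [-0.49804 -0.23090 +1.00000]
B = K⁻¹H; ‖b₁‖=1.352072, ‖b₂‖=1.352072; λ = 2/(‖b₁‖+‖b₂‖) = 0.739605, sign → tz>0 ⇒ λ=+0.739605
r₁ = λ·B[:,0] = (+0.79920,+0.47496,-0.36835); r₂ = λ·B[:,1] = (-0.56036,+0.81045,-0.17077)
r₃ = r₁×r₂ = (+0.21742,+0.34289,+0.91387); SVD([r₁ r₂ r₃]) → R = UVᵀ:
  R  [+0.79920 -0.56036 +0.21742]
  R  [+0.47496 +0.81045 +0.34289]
  R  [-0.36835 -0.17077 +0.91387]
t = (+0.04344, +0.12611, +0.73961) m
tr R = 2.523522; θ = arccos((tr R − 1)/2) = 0.704769 rad = 40.380°
axis k = ((R−Rᵀ)₃₂, (R−Rᵀ)₁₃, (R−Rᵀ)₂₁) / (2 sinθ) = (-0.396434, +0.452085, +0.799036)
rvec = θ·k = (-0.279394, +0.318616, +0.563136)

rvec=(-0.2794, 0.3186, 0.5631) tvec=(0.0434, 0.1261, 0.7396)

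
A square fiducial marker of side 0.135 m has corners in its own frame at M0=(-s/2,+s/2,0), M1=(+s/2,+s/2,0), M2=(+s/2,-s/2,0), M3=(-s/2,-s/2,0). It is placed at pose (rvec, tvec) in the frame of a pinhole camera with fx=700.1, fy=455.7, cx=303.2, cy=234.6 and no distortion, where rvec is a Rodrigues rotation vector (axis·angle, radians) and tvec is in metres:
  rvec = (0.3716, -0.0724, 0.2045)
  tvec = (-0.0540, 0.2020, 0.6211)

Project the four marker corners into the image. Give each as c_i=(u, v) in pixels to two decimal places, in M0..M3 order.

c0=(155.85, 414.00) c1=(300.69, 427.45) c2=(333.56, 349.91) c3=(177.83, 333.45)

Intrinsics K: fx=700.1, fy=455.7, cx=303.2, cy=234.6
Marker side s = 0.135 m; corners in marker frame (Z=0):
  M0 = (-0.0675, +0.0675, 0)
  M1 = (+0.0675, +0.0675, 0)
  M2 = (+0.0675, -0.0675, 0)
  M3 = (-0.0675, -0.0675, 0)
rvec = (0.3716, -0.0724, 0.2045), |rvec| = θ = 0.43029 rad = 24.654°
Rodrigues: sinθ=0.41713, 1−cosθ=0.09115; R = I + sinθ·[k]× + (1−cosθ)·[k]×²:
    [+0.97683 -0.21149 -0.03277]
    [+0.18500 +0.91143 -0.36753]
    [+0.10760 +0.35295 +0.92943]
t = (-0.0540, 0.2020, 0.6211) m
M0: Pc = R·M0+t = (-0.13421, +0.25103, +0.63766); u = 700.1·(-0.13421)/0.63766 + 303.2 = 155.8463, v = 455.7·(+0.25103)/0.63766 + 234.6 = 413.9994
M1: Pc = R·M1+t = (-0.00234, +0.27601, +0.65219); u = 700.1·(-0.00234)/0.65219 + 303.2 = 300.6883, v = 455.7·(+0.27601)/0.65219 + 234.6 = 427.4546
M2: Pc = R·M2+t = (+0.02621, +0.15297, +0.60454); u = 700.1·(+0.02621)/0.60454 + 303.2 = 333.5552, v = 455.7·(+0.15297)/0.60454 + 234.6 = 349.9057
M3: Pc = R·M3+t = (-0.10566, +0.12799, +0.59001); u = 700.1·(-0.10566)/0.59001 + 303.2 = 177.8253, v = 455.7·(+0.12799)/0.59001 + 234.6 = 333.4547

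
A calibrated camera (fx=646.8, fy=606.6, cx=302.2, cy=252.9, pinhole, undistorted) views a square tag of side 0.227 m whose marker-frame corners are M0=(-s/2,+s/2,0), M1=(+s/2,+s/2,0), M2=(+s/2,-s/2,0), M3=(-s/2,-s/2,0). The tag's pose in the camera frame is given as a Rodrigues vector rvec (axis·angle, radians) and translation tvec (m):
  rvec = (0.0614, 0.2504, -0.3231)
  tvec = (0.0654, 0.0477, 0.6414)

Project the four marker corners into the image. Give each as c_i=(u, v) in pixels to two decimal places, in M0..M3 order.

c0=(300.03, 424.25) c1=(518.93, 371.64) c2=(443.18, 158.97) c3=(229.33, 230.22)

Intrinsics K: fx=646.8, fy=606.6, cx=302.2, cy=252.9
Marker side s = 0.227 m; corners in marker frame (Z=0):
  M0 = (-0.1135, +0.1135, 0)
  M1 = (+0.1135, +0.1135, 0)
  M2 = (+0.1135, -0.1135, 0)
  M3 = (-0.1135, -0.1135, 0)
rvec = (0.0614, 0.2504, -0.3231), |rvec| = θ = 0.41336 rad = 23.684°
Rodrigues: sinθ=0.40169, 1−cosθ=0.08422; R = I + sinθ·[k]× + (1−cosθ)·[k]×²:
    [+0.91764 +0.32156 +0.23355]
    [-0.30640 +0.94668 -0.09955]
    [-0.25311 +0.01979 +0.96724]
t = (0.0654, 0.0477, 0.6414) m
M0: Pc = R·M0+t = (-0.00226, +0.18992, +0.67237); u = 646.8·(-0.00226)/0.67237 + 302.2 = 300.0307, v = 606.6·(+0.18992)/0.67237 + 252.9 = 424.2459
M1: Pc = R·M1+t = (+0.20605, +0.12037, +0.61492); u = 646.8·(+0.20605)/0.61492 + 302.2 = 518.9314, v = 606.6·(+0.12037)/0.61492 + 252.9 = 371.6441
M2: Pc = R·M2+t = (+0.13306, -0.09452, +0.61043); u = 646.8·(+0.13306)/0.61043 + 302.2 = 443.1835, v = 606.6·(-0.09452)/0.61043 + 252.9 = 158.9676
M3: Pc = R·M3+t = (-0.07525, -0.02497, +0.66788); u = 646.8·(-0.07525)/0.66788 + 302.2 = 229.3270, v = 606.6·(-0.02497)/0.66788 + 252.9 = 230.2190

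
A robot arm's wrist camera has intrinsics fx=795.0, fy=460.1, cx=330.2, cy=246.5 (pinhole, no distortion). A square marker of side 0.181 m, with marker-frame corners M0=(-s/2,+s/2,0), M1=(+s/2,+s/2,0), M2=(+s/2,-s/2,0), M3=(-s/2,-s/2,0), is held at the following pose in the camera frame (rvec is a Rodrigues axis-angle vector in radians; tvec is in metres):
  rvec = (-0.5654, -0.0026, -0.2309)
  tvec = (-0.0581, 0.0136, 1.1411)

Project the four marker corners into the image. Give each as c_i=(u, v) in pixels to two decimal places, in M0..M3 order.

Intrinsics K: fx=795.0, fy=460.1, cx=330.2, cy=246.5
Marker side s = 0.181 m; corners in marker frame (Z=0):
  M0 = (-0.0905, +0.0905, 0)
  M1 = (+0.0905, +0.0905, 0)
  M2 = (+0.0905, -0.0905, 0)
  M3 = (-0.0905, -0.0905, 0)
rvec = (-0.5654, -0.0026, -0.2309), |rvec| = θ = 0.61074 rad = 34.993°
Rodrigues: sinθ=0.57347, 1−cosθ=0.18077; R = I + sinθ·[k]× + (1−cosθ)·[k]×²:
    [+0.97416 +0.21752 +0.06083]
    [-0.21610 +0.81923 +0.53119]
    [+0.06571 -0.53061 +0.84507]
t = (-0.0581, 0.0136, 1.1411) m
M0: Pc = R·M0+t = (-0.12658, +0.10730, +1.08713); u = 795.0·(-0.12658)/1.08713 + 330.2 = 237.6378, v = 460.1·(+0.10730)/1.08713 + 246.5 = 291.9107
M1: Pc = R·M1+t = (+0.04975, +0.06818, +1.09903); u = 795.0·(+0.04975)/1.09903 + 330.2 = 366.1855, v = 460.1·(+0.06818)/1.09903 + 246.5 = 275.0445
M2: Pc = R·M2+t = (+0.01038, -0.08010, +1.19507); u = 795.0·(+0.01038)/1.19507 + 330.2 = 337.1021, v = 460.1·(-0.08010)/1.19507 + 246.5 = 215.6626
M3: Pc = R·M3+t = (-0.16595, -0.04098, +1.18317); u = 795.0·(-0.16595)/1.18317 + 330.2 = 218.6965, v = 460.1·(-0.04098)/1.18317 + 246.5 = 230.5628

c0=(237.64, 291.91) c1=(366.19, 275.04) c2=(337.10, 215.66) c3=(218.70, 230.56)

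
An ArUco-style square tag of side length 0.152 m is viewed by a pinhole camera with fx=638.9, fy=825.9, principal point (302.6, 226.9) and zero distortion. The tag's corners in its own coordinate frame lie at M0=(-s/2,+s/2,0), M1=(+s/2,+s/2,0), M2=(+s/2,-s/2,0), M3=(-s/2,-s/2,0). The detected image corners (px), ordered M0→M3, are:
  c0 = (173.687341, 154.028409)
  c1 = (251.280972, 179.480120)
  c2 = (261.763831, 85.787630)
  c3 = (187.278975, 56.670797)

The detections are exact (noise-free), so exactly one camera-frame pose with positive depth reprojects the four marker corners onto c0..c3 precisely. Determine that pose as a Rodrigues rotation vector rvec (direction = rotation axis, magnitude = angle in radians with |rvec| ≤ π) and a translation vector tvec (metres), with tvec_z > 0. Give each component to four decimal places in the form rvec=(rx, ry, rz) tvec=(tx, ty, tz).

Intrinsics K: fx=638.9, fy=825.9, cx=302.6, cy=226.9
Marker side s = 0.152 m; corners in marker frame (Z=0):
  M0 = (-0.0760, +0.0760, 0)
  M1 = (+0.0760, +0.0760, 0)
  M2 = (+0.0760, -0.0760, 0)
  M3 = (-0.0760, -0.0760, 0)
Detected image corners:
  c0 = (173.687341, 154.028409) px
  c1 = (251.280972, 179.480120) px
  c2 = (261.763831, 85.787630) px
  c3 = (187.278975, 56.670797) px
Planar DLT: solve 8×8 A·h = b for H (H[2,2]=1):
  H  [+568.91721 -126.82294 +219.51320]
  H  [+217.18546 +602.09380 +118.52299]
  H  [+0.31500 -0.21911 +1.00000]
B = K⁻¹H; ‖b₁‖=0.824521, ‖b₂‖=0.824521; λ = 2/(‖b₁‖+‖b₂‖) = 1.212826, sign → tz>0 ⇒ λ=+1.212826
r₁ = λ·B[:,0] = (+0.89903,+0.21398,+0.38205); r₂ = λ·B[:,1] = (-0.11489,+0.95718,-0.26574)
r₃ = r₁×r₂ = (-0.42255,+0.19501,+0.88511); SVD([r₁ r₂ r₃]) → R = UVᵀ:
  R  [+0.89903 -0.11489 -0.42255]
  R  [+0.21398 +0.95718 +0.19501]
  R  [+0.38205 -0.26574 +0.88511]
t = (-0.15772, -0.15915, +1.21283) m
tr R = 2.741318; θ = arccos((tr R − 1)/2) = 0.514255 rad = 29.465°
axis k = ((R−Rᵀ)₃₂, (R−Rᵀ)₁₃, (R−Rᵀ)₂₁) / (2 sinθ) = (-0.468352, -0.817862, +0.334287)
rvec = θ·k = (-0.240852, -0.420590, +0.171909)

rvec=(-0.2409, -0.4206, 0.1719) tvec=(-0.1577, -0.1592, 1.2128)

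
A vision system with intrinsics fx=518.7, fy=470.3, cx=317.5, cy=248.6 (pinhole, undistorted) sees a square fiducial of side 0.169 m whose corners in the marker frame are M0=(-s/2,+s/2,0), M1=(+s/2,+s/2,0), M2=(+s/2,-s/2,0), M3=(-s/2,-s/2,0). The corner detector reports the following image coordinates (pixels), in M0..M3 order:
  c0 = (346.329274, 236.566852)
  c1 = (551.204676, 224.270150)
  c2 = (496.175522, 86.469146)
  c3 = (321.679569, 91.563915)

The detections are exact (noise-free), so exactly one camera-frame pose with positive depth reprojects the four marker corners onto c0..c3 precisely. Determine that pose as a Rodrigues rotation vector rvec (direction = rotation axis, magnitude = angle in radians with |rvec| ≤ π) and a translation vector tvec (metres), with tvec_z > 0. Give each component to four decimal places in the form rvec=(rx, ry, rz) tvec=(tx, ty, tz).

Intrinsics K: fx=518.7, fy=470.3, cx=317.5, cy=248.6
Marker side s = 0.169 m; corners in marker frame (Z=0):
  M0 = (-0.0845, +0.0845, 0)
  M1 = (+0.0845, +0.0845, 0)
  M2 = (+0.0845, -0.0845, 0)
  M3 = (-0.0845, -0.0845, 0)
Detected image corners:
  c0 = (346.329274, 236.566852) px
  c1 = (551.204676, 224.270150) px
  c2 = (496.175522, 86.469146) px
  c3 = (321.679569, 91.563915) px
Planar DLT: solve 8×8 A·h = b for H (H[2,2]=1):
  H  [+1217.74195 -190.46461 +429.09066]
  H  [-11.32541 +676.85518 +153.66658]
  H  [+0.24000 -0.99808 +1.00000]
B = K⁻¹H; ‖b₁‖=2.218964, ‖b₂‖=2.218964; λ = 2/(‖b₁‖+‖b₂‖) = 0.450661, sign → tz>0 ⇒ λ=+0.450661
r₁ = λ·B[:,0] = (+0.99180,-0.06802,+0.10816); r₂ = λ·B[:,1] = (+0.10984,+0.88635,-0.44980)
r₃ = r₁×r₂ = (-0.06527,+0.45799,+0.88656); SVD([r₁ r₂ r₃]) → R = UVᵀ:
  R  [+0.99180 +0.10984 -0.06527]
  R  [-0.06802 +0.88635 +0.45799]
  R  [+0.10816 -0.44980 +0.88656]
t = (+0.09695, -0.09097, +0.45066) m
tr R = 2.764714; θ = arccos((tr R − 1)/2) = 0.489949 rad = 28.072°
axis k = ((R−Rᵀ)₃₂, (R−Rᵀ)₁₃, (R−Rᵀ)₂₁) / (2 sinθ) = (-0.964536, -0.184267, -0.188986)
rvec = θ·k = (-0.472573, -0.090281, -0.092593)

rvec=(-0.4726, -0.0903, -0.0926) tvec=(0.0970, -0.0910, 0.4507)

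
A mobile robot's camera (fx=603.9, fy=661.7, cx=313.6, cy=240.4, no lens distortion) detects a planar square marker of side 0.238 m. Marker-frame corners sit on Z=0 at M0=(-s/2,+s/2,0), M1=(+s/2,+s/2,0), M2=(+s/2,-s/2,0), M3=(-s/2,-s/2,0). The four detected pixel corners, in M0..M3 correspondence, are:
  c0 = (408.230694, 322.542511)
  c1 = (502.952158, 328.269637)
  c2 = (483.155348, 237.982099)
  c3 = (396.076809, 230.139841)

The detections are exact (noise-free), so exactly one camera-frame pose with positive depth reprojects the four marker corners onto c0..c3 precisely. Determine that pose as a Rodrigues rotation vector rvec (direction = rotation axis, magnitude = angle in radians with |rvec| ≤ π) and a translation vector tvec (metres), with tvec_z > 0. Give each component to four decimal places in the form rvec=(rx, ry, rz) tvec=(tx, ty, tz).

Intrinsics K: fx=603.9, fy=661.7, cx=313.6, cy=240.4
Marker side s = 0.238 m; corners in marker frame (Z=0):
  M0 = (-0.1190, +0.1190, 0)
  M1 = (+0.1190, +0.1190, 0)
  M2 = (+0.1190, -0.1190, 0)
  M3 = (-0.1190, -0.1190, 0)
Detected image corners:
  c0 = (408.230694, 322.542511) px
  c1 = (502.952158, 328.269637) px
  c2 = (483.155348, 237.982099) px
  c3 = (396.076809, 230.139841) px
Planar DLT: solve 8×8 A·h = b for H (H[2,2]=1):
  H  [+437.24024 -100.61298 +447.92400]
  H  [+63.71852 +278.75918 +277.74441]
  H  [+0.12517 -0.37528 +1.00000]
B = K⁻¹H; ‖b₁‖=0.672733, ‖b₂‖=0.672733; λ = 2/(‖b₁‖+‖b₂‖) = 1.486473, sign → tz>0 ⇒ λ=+1.486473
r₁ = λ·B[:,0] = (+0.97963,+0.07555,+0.18606); r₂ = λ·B[:,1] = (+0.04203,+0.82888,-0.55784)
r₃ = r₁×r₂ = (-0.19636,+0.55430,+0.80883); SVD([r₁ r₂ r₃]) → R = UVᵀ:
  R  [+0.97963 +0.04203 -0.19636]
  R  [+0.07555 +0.82888 +0.55430]
  R  [+0.18606 -0.55784 +0.80883]
t = (+0.33063, +0.08389, +1.48647) m
tr R = 2.617340; θ = arccos((tr R − 1)/2) = 0.628908 rad = 36.034°
axis k = ((R−Rᵀ)₃₂, (R−Rᵀ)₁₃, (R−Rᵀ)₂₁) / (2 sinθ) = (-0.945272, -0.325038, +0.028489)
rvec = θ·k = (-0.594489, -0.204419, +0.017917)

rvec=(-0.5945, -0.2044, 0.0179) tvec=(0.3306, 0.0839, 1.4865)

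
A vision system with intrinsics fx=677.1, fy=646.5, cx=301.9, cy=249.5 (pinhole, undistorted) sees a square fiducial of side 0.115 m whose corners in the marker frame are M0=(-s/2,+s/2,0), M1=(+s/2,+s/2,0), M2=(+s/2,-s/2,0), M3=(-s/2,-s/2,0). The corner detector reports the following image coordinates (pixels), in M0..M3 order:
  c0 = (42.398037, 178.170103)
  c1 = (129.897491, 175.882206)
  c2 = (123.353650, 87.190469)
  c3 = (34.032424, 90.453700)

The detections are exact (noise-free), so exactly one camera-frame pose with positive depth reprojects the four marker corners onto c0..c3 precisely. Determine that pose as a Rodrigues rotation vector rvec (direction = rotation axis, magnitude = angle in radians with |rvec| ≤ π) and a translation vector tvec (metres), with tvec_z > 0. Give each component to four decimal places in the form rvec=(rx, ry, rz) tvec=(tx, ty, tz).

rvec=(0.1617, 0.0757, -0.0242) tvec=(-0.2777, -0.1537, 0.8560)

Intrinsics K: fx=677.1, fy=646.5, cx=301.9, cy=249.5
Marker side s = 0.115 m; corners in marker frame (Z=0):
  M0 = (-0.0575, +0.0575, 0)
  M1 = (+0.0575, +0.0575, 0)
  M2 = (+0.0575, -0.0575, 0)
  M3 = (-0.0575, -0.0575, 0)
Detected image corners:
  c0 = (42.398037, 178.170103) px
  c1 = (129.897491, 175.882206) px
  c2 = (123.353650, 87.190469) px
  c3 = (34.032424, 90.453700) px
Planar DLT: solve 8×8 A·h = b for H (H[2,2]=1):
  H  [+761.25991 +80.26043 +82.23097]
  H  [-36.08965 +791.79926 +133.40501]
  H  [-0.09028 +0.18679 +1.00000]
B = K⁻¹H; ‖b₁‖=1.168229, ‖b₂‖=1.168229; λ = 2/(‖b₁‖+‖b₂‖) = 0.855997, sign → tz>0 ⇒ λ=+0.855997
r₁ = λ·B[:,0] = (+0.99685,-0.01796,-0.07728); r₂ = λ·B[:,1] = (+0.03017,+0.98667,+0.15989)
r₃ = r₁×r₂ = (+0.07337,-0.16172,+0.98410); SVD([r₁ r₂ r₃]) → R = UVᵀ:
  R  [+0.99685 +0.03017 +0.07337]
  R  [-0.01796 +0.98667 -0.16172]
  R  [-0.07728 +0.15989 +0.98410]
t = (-0.27771, -0.15372, +0.85600) m
tr R = 2.967625; θ = arccos((tr R − 1)/2) = 0.180173 rad = 10.323°
axis k = ((R−Rᵀ)₃₂, (R−Rᵀ)₁₃, (R−Rᵀ)₂₁) / (2 sinθ) = (+0.897371, +0.420342, -0.134306)
rvec = θ·k = (+0.161682, +0.075734, -0.024198)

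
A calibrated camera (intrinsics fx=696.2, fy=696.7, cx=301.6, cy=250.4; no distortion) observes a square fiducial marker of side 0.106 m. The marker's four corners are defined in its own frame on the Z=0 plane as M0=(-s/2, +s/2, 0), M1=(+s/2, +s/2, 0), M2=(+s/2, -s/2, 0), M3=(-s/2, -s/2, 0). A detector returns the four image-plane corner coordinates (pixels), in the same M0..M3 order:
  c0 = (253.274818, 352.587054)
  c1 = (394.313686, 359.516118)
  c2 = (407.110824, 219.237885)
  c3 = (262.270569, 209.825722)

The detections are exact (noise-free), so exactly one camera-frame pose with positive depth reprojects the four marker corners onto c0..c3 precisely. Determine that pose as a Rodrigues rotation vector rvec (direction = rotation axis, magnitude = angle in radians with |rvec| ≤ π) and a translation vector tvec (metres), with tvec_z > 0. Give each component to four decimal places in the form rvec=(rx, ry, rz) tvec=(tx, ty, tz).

rvec=(0.1375, -0.0729, 0.0657) tvec=(0.0207, 0.0264, 0.5123)

Intrinsics K: fx=696.2, fy=696.7, cx=301.6, cy=250.4
Marker side s = 0.106 m; corners in marker frame (Z=0):
  M0 = (-0.0530, +0.0530, 0)
  M1 = (+0.0530, +0.0530, 0)
  M2 = (+0.0530, -0.0530, 0)
  M3 = (-0.0530, -0.0530, 0)
Detected image corners:
  c0 = (253.274818, 352.587054) px
  c1 = (394.313686, 359.516118) px
  c2 = (407.110824, 219.237885) px
  c3 = (262.270569, 209.825722) px
Planar DLT: solve 8×8 A·h = b for H (H[2,2]=1):
  H  [+1397.74888 -16.56150 +329.73635]
  H  [+119.82081 +1409.84634 +286.30815]
  H  [+0.15038 +0.26235 +1.00000]
B = K⁻¹H; ‖b₁‖=1.951915, ‖b₂‖=1.951915; λ = 2/(‖b₁‖+‖b₂‖) = 0.512317, sign → tz>0 ⇒ λ=+0.512317
r₁ = λ·B[:,0] = (+0.99520,+0.06042,+0.07704); r₂ = λ·B[:,1] = (-0.07041,+0.98842,+0.13441)
r₃ = r₁×r₂ = (-0.06803,-0.13919,+0.98793); SVD([r₁ r₂ r₃]) → R = UVᵀ:
  R  [+0.99520 -0.07041 -0.06803]
  R  [+0.06042 +0.98842 -0.13919]
  R  [+0.07704 +0.13441 +0.98793]
t = (+0.02070, +0.02641, +0.51232) m
tr R = 2.971543; θ = arccos((tr R − 1)/2) = 0.168893 rad = 9.677°
axis k = ((R−Rᵀ)₃₂, (R−Rᵀ)₁₃, (R−Rᵀ)₂₁) / (2 sinθ) = (+0.813833, -0.431529, +0.389177)
rvec = θ·k = (+0.137451, -0.072882, +0.065729)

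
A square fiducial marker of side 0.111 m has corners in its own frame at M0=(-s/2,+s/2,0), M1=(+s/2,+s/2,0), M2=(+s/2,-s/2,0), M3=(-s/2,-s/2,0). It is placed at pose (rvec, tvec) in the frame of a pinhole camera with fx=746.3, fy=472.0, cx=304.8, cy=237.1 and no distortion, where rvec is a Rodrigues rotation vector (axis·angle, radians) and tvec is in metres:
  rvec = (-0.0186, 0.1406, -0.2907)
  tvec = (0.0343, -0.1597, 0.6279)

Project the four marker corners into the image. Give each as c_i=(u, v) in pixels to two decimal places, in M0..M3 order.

Intrinsics K: fx=746.3, fy=472.0, cx=304.8, cy=237.1
Marker side s = 0.111 m; corners in marker frame (Z=0):
  M0 = (-0.0555, +0.0555, 0)
  M1 = (+0.0555, +0.0555, 0)
  M2 = (+0.0555, -0.0555, 0)
  M3 = (-0.0555, -0.0555, 0)
rvec = (-0.0186, 0.1406, -0.2907), |rvec| = θ = 0.32345 rad = 18.532°
Rodrigues: sinθ=0.31784, 1−cosθ=0.05186; R = I + sinθ·[k]× + (1−cosθ)·[k]×²:
    [+0.94832 +0.28436 +0.14084]
    [-0.28695 +0.95794 -0.00198]
    [-0.13548 -0.03854 +0.99003]
t = (0.0343, -0.1597, 0.6279) m
M0: Pc = R·M0+t = (-0.00255, -0.09061, +0.63328); u = 746.3·(-0.00255)/0.63328 + 304.8 = 301.7955, v = 472.0·(-0.09061)/0.63328 + 237.1 = 169.5674
M1: Pc = R·M1+t = (+0.10271, -0.12246, +0.61824); u = 746.3·(+0.10271)/0.61824 + 304.8 = 428.7889, v = 472.0·(-0.12246)/0.61824 + 237.1 = 143.6072
M2: Pc = R·M2+t = (+0.07115, -0.22879, +0.62252); u = 746.3·(+0.07115)/0.62252 + 304.8 = 390.0967, v = 472.0·(-0.22879)/0.62252 + 237.1 = 63.6280
M3: Pc = R·M3+t = (-0.03411, -0.19694, +0.63756); u = 746.3·(-0.03411)/0.63756 + 304.8 = 264.8680, v = 472.0·(-0.19694)/0.63756 + 237.1 = 91.3005

c0=(301.80, 169.57) c1=(428.79, 143.61) c2=(390.10, 63.63) c3=(264.87, 91.30)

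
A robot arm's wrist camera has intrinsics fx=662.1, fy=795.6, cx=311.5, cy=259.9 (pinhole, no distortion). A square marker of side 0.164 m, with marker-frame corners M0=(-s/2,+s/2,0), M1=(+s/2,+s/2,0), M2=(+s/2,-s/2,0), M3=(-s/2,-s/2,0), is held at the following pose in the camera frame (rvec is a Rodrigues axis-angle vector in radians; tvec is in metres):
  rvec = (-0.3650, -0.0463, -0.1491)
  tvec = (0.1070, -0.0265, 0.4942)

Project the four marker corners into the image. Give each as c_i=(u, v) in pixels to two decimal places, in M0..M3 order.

Intrinsics K: fx=662.1, fy=795.6, cx=311.5, cy=259.9
Marker side s = 0.164 m; corners in marker frame (Z=0):
  M0 = (-0.0820, +0.0820, 0)
  M1 = (+0.0820, +0.0820, 0)
  M2 = (+0.0820, -0.0820, 0)
  M3 = (-0.0820, -0.0820, 0)
rvec = (-0.3650, -0.0463, -0.1491), |rvec| = θ = 0.39699 rad = 22.746°
Rodrigues: sinθ=0.38664, 1−cosθ=0.07777; R = I + sinθ·[k]× + (1−cosθ)·[k]×²:
    [+0.98797 +0.15355 -0.01824]
    [-0.13688 +0.92329 +0.35889]
    [+0.07195 -0.35208 +0.93320]
t = (0.1070, -0.0265, 0.4942) m
M0: Pc = R·M0+t = (+0.03858, +0.06043, +0.45943); u = 662.1·(+0.03858)/0.45943 + 311.5 = 367.0957, v = 795.6·(+0.06043)/0.45943 + 259.9 = 364.5532
M1: Pc = R·M1+t = (+0.20061, +0.03799, +0.47123); u = 662.1·(+0.20061)/0.47123 + 311.5 = 593.3600, v = 795.6·(+0.03799)/0.47123 + 259.9 = 324.0334
M2: Pc = R·M2+t = (+0.17542, -0.11343, +0.52897); u = 662.1·(+0.17542)/0.52897 + 311.5 = 531.0720, v = 795.6·(-0.11343)/0.52897 + 259.9 = 89.2902
M3: Pc = R·M3+t = (+0.01339, -0.09099, +0.51717); u = 662.1·(+0.01339)/0.51717 + 311.5 = 328.6486, v = 795.6·(-0.09099)/0.51717 + 259.9 = 119.9302

c0=(367.10, 364.55) c1=(593.36, 324.03) c2=(531.07, 89.29) c3=(328.65, 119.93)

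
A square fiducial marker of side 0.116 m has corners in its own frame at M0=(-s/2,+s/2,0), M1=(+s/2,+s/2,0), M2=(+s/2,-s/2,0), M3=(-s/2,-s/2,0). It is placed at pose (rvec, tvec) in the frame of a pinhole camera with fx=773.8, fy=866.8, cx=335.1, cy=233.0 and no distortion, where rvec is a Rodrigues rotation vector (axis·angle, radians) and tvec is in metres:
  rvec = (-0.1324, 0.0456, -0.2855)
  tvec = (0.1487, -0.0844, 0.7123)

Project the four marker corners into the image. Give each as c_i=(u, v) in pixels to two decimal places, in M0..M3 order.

Intrinsics K: fx=773.8, fy=866.8, cx=335.1, cy=233.0
Marker side s = 0.116 m; corners in marker frame (Z=0):
  M0 = (-0.0580, +0.0580, 0)
  M1 = (+0.0580, +0.0580, 0)
  M2 = (+0.0580, -0.0580, 0)
  M3 = (-0.0580, -0.0580, 0)
rvec = (-0.1324, 0.0456, -0.2855), |rvec| = θ = 0.31799 rad = 18.220°
Rodrigues: sinθ=0.31266, 1−cosθ=0.05014; R = I + sinθ·[k]× + (1−cosθ)·[k]×²:
    [+0.95856 +0.27772 +0.06358]
    [-0.28371 +0.95090 +0.12373]
    [-0.02609 -0.13663 +0.99028]
t = (0.1487, -0.0844, 0.7123) m
M0: Pc = R·M0+t = (+0.10921, -0.01279, +0.70589); u = 773.8·(+0.10921)/0.70589 + 335.1 = 454.8184, v = 866.8·(-0.01279)/0.70589 + 233.0 = 217.2907
M1: Pc = R·M1+t = (+0.22040, -0.04570, +0.70286); u = 773.8·(+0.22040)/0.70286 + 335.1 = 577.7489, v = 866.8·(-0.04570)/0.70286 + 233.0 = 176.6371
M2: Pc = R·M2+t = (+0.18819, -0.15601, +0.71871); u = 773.8·(+0.18819)/0.71871 + 335.1 = 537.7130, v = 866.8·(-0.15601)/0.71871 + 233.0 = 44.8483
M3: Pc = R·M3+t = (+0.07700, -0.12310, +0.72174); u = 773.8·(+0.07700)/0.72174 + 335.1 = 417.6500, v = 866.8·(-0.12310)/0.72174 + 233.0 = 85.1618

c0=(454.82, 217.29) c1=(577.75, 176.64) c2=(537.71, 44.85) c3=(417.65, 85.16)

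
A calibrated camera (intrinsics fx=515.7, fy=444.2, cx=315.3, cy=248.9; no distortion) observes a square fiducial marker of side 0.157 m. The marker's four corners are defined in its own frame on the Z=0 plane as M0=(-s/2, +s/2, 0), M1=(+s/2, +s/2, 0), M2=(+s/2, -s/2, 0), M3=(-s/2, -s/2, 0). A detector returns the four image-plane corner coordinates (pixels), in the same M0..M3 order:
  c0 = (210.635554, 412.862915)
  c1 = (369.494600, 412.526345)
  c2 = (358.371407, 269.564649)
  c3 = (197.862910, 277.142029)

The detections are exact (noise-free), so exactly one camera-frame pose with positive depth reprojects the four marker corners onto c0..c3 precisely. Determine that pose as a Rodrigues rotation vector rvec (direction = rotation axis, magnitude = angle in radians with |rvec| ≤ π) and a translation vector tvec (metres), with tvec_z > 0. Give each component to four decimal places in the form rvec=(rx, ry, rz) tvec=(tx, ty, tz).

Intrinsics K: fx=515.7, fy=444.2, cx=315.3, cy=248.9
Marker side s = 0.157 m; corners in marker frame (Z=0):
  M0 = (-0.0785, +0.0785, 0)
  M1 = (+0.0785, +0.0785, 0)
  M2 = (+0.0785, -0.0785, 0)
  M3 = (-0.0785, -0.0785, 0)
Detected image corners:
  c0 = (210.635554, 412.862915) px
  c1 = (369.494600, 412.526345) px
  c2 = (358.371407, 269.564649) px
  c3 = (197.862910, 277.142029) px
Planar DLT: solve 8×8 A·h = b for H (H[2,2]=1):
  H  [+923.75609 +101.90898 +282.07510]
  H  [-137.69544 +917.92732 +343.56922]
  H  [-0.32842 +0.09037 +1.00000]
B = K⁻¹H; ‖b₁‖=2.022878, ‖b₂‖=2.022878; λ = 2/(‖b₁‖+‖b₂‖) = 0.494345, sign → tz>0 ⇒ λ=+0.494345
r₁ = λ·B[:,0] = (+0.98477,-0.06227,-0.16235); r₂ = λ·B[:,1] = (+0.07038,+0.99652,+0.04467)
r₃ = r₁×r₂ = (+0.15901,-0.05542,+0.98572); SVD([r₁ r₂ r₃]) → R = UVᵀ:
  R  [+0.98477 +0.07038 +0.15901]
  R  [-0.06227 +0.99652 -0.05542]
  R  [-0.16235 +0.04467 +0.98572]
t = (-0.03185, +0.10536, +0.49435) m
tr R = 2.967007; θ = arccos((tr R − 1)/2) = 0.181890 rad = 10.422°
axis k = ((R−Rᵀ)₃₂, (R−Rᵀ)₁₃, (R−Rᵀ)₂₁) / (2 sinθ) = (+0.276659, +0.888273, -0.366648)
rvec = θ·k = (+0.050322, +0.161568, -0.066690)

rvec=(0.0503, 0.1616, -0.0667) tvec=(-0.0318, 0.1054, 0.4943)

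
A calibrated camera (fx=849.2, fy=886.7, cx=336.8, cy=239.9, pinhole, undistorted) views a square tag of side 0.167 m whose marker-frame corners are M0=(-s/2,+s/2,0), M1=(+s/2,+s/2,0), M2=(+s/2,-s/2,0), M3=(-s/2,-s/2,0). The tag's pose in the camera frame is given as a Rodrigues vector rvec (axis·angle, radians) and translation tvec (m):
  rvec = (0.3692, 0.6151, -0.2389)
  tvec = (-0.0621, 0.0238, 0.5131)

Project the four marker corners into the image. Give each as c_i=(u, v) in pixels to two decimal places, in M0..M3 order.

Intrinsics K: fx=849.2, fy=886.7, cx=336.8, cy=239.9
Marker side s = 0.167 m; corners in marker frame (Z=0):
  M0 = (-0.0835, +0.0835, 0)
  M1 = (+0.0835, +0.0835, 0)
  M2 = (+0.0835, -0.0835, 0)
  M3 = (-0.0835, -0.0835, 0)
rvec = (0.3692, 0.6151, -0.2389), |rvec| = θ = 0.75613 rad = 43.323°
Rodrigues: sinθ=0.68611, 1−cosθ=0.27250; R = I + sinθ·[k]× + (1−cosθ)·[k]×²:
    [+0.79247 +0.32502 +0.51610]
    [-0.10854 +0.90783 -0.40505]
    [-0.60018 +0.26497 +0.75470]
t = (-0.0621, 0.0238, 0.5131) m
M0: Pc = R·M0+t = (-0.10113, +0.10867, +0.58534); u = 849.2·(-0.10113)/0.58534 + 336.8 = 190.0797, v = 886.7·(+0.10867)/0.58534 + 239.9 = 404.5131
M1: Pc = R·M1+t = (+0.03121, +0.09054, +0.48511); u = 849.2·(+0.03121)/0.48511 + 336.8 = 391.4338, v = 886.7·(+0.09054)/0.48511 + 239.9 = 405.3934
M2: Pc = R·M2+t = (-0.02307, -0.06107, +0.44086); u = 849.2·(-0.02307)/0.44086 + 336.8 = 292.3656, v = 886.7·(-0.06107)/0.44086 + 239.9 = 117.0768
M3: Pc = R·M3+t = (-0.15541, -0.04294, +0.54109); u = 849.2·(-0.15541)/0.54109 + 336.8 = 92.8958, v = 886.7·(-0.04294)/0.54109 + 239.9 = 169.5316

c0=(190.08, 404.51) c1=(391.43, 405.39) c2=(292.37, 117.08) c3=(92.90, 169.53)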